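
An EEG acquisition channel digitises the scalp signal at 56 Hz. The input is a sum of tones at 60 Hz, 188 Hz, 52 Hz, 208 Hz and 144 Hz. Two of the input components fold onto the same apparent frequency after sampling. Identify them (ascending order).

fs/2 = 28 Hz.
60 Hz mod fs = 4 Hz.
4 Hz ≤ fs/2 = 28 Hz, appears at 4 Hz.
188 Hz mod fs = 20 Hz.
20 Hz ≤ fs/2 = 28 Hz, appears at 20 Hz.
52 Hz > fs/2 = 28 Hz, folds to fs − 52 Hz = 4 Hz.
208 Hz mod fs = 40 Hz.
40 Hz > fs/2 = 28 Hz, folds to fs − 40 Hz = 16 Hz.
144 Hz mod fs = 32 Hz.
32 Hz > fs/2 = 28 Hz, folds to fs − 32 Hz = 24 Hz.
52 Hz and 60 Hz both map to 4 Hz.

52 Hz, 60 Hz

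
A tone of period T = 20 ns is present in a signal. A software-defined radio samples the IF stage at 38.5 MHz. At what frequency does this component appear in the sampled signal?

T = 20 ns → f = 1/T = 50 MHz.
50 MHz mod fs = 11.5 MHz.
11.5 MHz ≤ fs/2 = 19.25 MHz, appears at 11.5 MHz.

11.5 MHz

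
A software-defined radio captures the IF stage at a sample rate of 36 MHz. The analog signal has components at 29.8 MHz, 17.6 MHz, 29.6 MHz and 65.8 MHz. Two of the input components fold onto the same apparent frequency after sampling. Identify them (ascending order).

fs/2 = 18 MHz.
29.8 MHz > fs/2 = 18 MHz, folds to fs − 29.8 MHz = 6.2 MHz.
17.6 MHz ≤ fs/2 = 18 MHz, passes unchanged.
29.6 MHz > fs/2 = 18 MHz, folds to fs − 29.6 MHz = 6.4 MHz.
65.8 MHz mod fs = 29.8 MHz.
29.8 MHz > fs/2 = 18 MHz, folds to fs − 29.8 MHz = 6.2 MHz.
29.8 MHz and 65.8 MHz both map to 6.2 MHz.

29.8 MHz, 65.8 MHz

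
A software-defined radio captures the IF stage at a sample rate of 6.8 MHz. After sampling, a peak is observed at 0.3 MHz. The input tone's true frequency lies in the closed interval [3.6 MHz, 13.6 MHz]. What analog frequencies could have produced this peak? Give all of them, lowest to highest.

6.5 MHz, 7.1 MHz, 13.3 MHz

Frequencies that alias to 0.3 MHz are k·fs ± 0.3 MHz for integer k ≥ 0.
k=0: 0.3 MHz.
k=1: 6.5 MHz, 7.1 MHz.
k=2: 13.3 MHz, 13.9 MHz.
k=3: 20.1 MHz, 20.7 MHz.
Within [3.6 MHz, 13.6 MHz]: 6.5 MHz, 7.1 MHz, 13.3 MHz.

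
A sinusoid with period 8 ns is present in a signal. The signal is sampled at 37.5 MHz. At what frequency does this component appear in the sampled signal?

12.5 MHz

T = 8 ns → f = 1/T = 125 MHz.
125 MHz mod fs = 12.5 MHz.
12.5 MHz ≤ fs/2 = 18.75 MHz, appears at 12.5 MHz.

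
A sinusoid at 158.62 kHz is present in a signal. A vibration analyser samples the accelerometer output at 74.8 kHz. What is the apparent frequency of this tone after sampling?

158.62 kHz mod fs = 9.02 kHz.
9.02 kHz ≤ fs/2 = 37.4 kHz, appears at 9.02 kHz.

9.02 kHz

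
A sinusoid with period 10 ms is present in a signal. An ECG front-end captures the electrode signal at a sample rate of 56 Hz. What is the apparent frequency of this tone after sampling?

12 Hz

T = 10 ms → f = 1/T = 100 Hz.
100 Hz mod fs = 44 Hz.
44 Hz > fs/2 = 28 Hz, folds to fs − 44 Hz = 12 Hz.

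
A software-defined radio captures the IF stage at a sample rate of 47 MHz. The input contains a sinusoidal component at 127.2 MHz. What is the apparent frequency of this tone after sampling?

127.2 MHz mod fs = 33.2 MHz.
33.2 MHz > fs/2 = 23.5 MHz, folds to fs − 33.2 MHz = 13.8 MHz.

13.8 MHz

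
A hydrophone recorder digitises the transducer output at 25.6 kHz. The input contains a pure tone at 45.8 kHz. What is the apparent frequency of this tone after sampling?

5.4 kHz

45.8 kHz mod fs = 20.2 kHz.
20.2 kHz > fs/2 = 12.8 kHz, folds to fs − 20.2 kHz = 5.4 kHz.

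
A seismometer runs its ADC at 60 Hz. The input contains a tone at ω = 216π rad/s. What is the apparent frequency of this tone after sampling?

12 Hz

ω = 216π rad/s → f = ω/(2π) = 108 Hz.
108 Hz mod fs = 48 Hz.
48 Hz > fs/2 = 30 Hz, folds to fs − 48 Hz = 12 Hz.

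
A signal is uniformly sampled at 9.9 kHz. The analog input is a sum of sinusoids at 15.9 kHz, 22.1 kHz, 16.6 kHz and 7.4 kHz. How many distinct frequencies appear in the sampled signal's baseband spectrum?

fs/2 = 4.95 kHz.
15.9 kHz mod fs = 6 kHz.
6 kHz > fs/2 = 4.95 kHz, folds to fs − 6 kHz = 3.9 kHz.
22.1 kHz mod fs = 2.3 kHz.
2.3 kHz ≤ fs/2 = 4.95 kHz, appears at 2.3 kHz.
16.6 kHz mod fs = 6.7 kHz.
6.7 kHz > fs/2 = 4.95 kHz, folds to fs − 6.7 kHz = 3.2 kHz.
7.4 kHz > fs/2 = 4.95 kHz, folds to fs − 7.4 kHz = 2.5 kHz.
Distinct values: {2.3 kHz, 2.5 kHz, 3.2 kHz, 3.9 kHz} → 4.

4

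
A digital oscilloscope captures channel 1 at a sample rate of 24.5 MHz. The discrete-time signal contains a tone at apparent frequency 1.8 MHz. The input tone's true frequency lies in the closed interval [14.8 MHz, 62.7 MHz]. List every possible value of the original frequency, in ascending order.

Frequencies that alias to 1.8 MHz are k·fs ± 1.8 MHz for integer k ≥ 0.
k=0: 1.8 MHz.
k=1: 22.7 MHz, 26.3 MHz.
k=2: 47.2 MHz, 50.8 MHz.
k=3: 71.7 MHz, 75.3 MHz.
Within [14.8 MHz, 62.7 MHz]: 22.7 MHz, 26.3 MHz, 47.2 MHz, 50.8 MHz.

22.7 MHz, 26.3 MHz, 47.2 MHz, 50.8 MHz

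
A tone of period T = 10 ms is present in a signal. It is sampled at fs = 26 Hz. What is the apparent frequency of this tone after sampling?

4 Hz

T = 10 ms → f = 1/T = 100 Hz.
100 Hz mod fs = 22 Hz.
22 Hz > fs/2 = 13 Hz, folds to fs − 22 Hz = 4 Hz.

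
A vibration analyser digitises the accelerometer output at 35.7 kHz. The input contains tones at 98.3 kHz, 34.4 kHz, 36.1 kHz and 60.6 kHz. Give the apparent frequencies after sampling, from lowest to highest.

fs/2 = 17.85 kHz.
98.3 kHz mod fs = 26.9 kHz.
26.9 kHz > fs/2 = 17.85 kHz, folds to fs − 26.9 kHz = 8.8 kHz.
34.4 kHz > fs/2 = 17.85 kHz, folds to fs − 34.4 kHz = 1.3 kHz.
36.1 kHz mod fs = 0.4 kHz.
0.4 kHz ≤ fs/2 = 17.85 kHz, appears at 0.4 kHz.
60.6 kHz mod fs = 24.9 kHz.
24.9 kHz > fs/2 = 17.85 kHz, folds to fs − 24.9 kHz = 10.8 kHz.
Distinct values: {0.4 kHz, 1.3 kHz, 8.8 kHz, 10.8 kHz}.

0.4 kHz, 1.3 kHz, 8.8 kHz, 10.8 kHz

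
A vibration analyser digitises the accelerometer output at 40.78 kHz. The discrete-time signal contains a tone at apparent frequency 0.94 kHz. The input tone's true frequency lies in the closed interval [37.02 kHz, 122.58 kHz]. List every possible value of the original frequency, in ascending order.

Frequencies that alias to 0.94 kHz are k·fs ± 0.94 kHz for integer k ≥ 0.
k=0: 0.94 kHz.
k=1: 39.84 kHz, 41.72 kHz.
k=2: 80.62 kHz, 82.5 kHz.
k=3: 121.4 kHz, 123.28 kHz.
k=4: 162.18 kHz, 164.06 kHz.
Within [37.02 kHz, 122.58 kHz]: 39.84 kHz, 41.72 kHz, 80.62 kHz, 82.5 kHz, 121.4 kHz.

39.84 kHz, 41.72 kHz, 80.62 kHz, 82.5 kHz, 121.4 kHz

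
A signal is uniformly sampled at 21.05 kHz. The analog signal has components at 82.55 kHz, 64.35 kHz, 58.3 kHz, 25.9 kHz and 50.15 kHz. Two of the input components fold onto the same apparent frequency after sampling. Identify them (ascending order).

fs/2 = 10.525 kHz.
82.55 kHz mod fs = 19.4 kHz.
19.4 kHz > fs/2 = 10.525 kHz, folds to fs − 19.4 kHz = 1.65 kHz.
64.35 kHz mod fs = 1.2 kHz.
1.2 kHz ≤ fs/2 = 10.525 kHz, appears at 1.2 kHz.
58.3 kHz mod fs = 16.2 kHz.
16.2 kHz > fs/2 = 10.525 kHz, folds to fs − 16.2 kHz = 4.85 kHz.
25.9 kHz mod fs = 4.85 kHz.
4.85 kHz ≤ fs/2 = 10.525 kHz, appears at 4.85 kHz.
50.15 kHz mod fs = 8.05 kHz.
8.05 kHz ≤ fs/2 = 10.525 kHz, appears at 8.05 kHz.
25.9 kHz and 58.3 kHz both map to 4.85 kHz.

25.9 kHz, 58.3 kHz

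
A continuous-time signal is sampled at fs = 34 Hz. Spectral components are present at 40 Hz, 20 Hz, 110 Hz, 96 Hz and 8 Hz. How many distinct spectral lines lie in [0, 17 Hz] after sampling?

3

fs/2 = 17 Hz.
40 Hz mod fs = 6 Hz.
6 Hz ≤ fs/2 = 17 Hz, appears at 6 Hz.
20 Hz > fs/2 = 17 Hz, folds to fs − 20 Hz = 14 Hz.
110 Hz mod fs = 8 Hz.
8 Hz ≤ fs/2 = 17 Hz, appears at 8 Hz.
96 Hz mod fs = 28 Hz.
28 Hz > fs/2 = 17 Hz, folds to fs − 28 Hz = 6 Hz.
8 Hz ≤ fs/2 = 17 Hz, passes unchanged.
Distinct values: {6 Hz, 8 Hz, 14 Hz} → 3.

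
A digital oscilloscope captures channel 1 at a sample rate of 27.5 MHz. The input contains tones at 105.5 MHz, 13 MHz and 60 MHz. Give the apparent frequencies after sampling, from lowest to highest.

4.5 MHz, 5 MHz, 13 MHz

fs/2 = 13.75 MHz.
105.5 MHz mod fs = 23 MHz.
23 MHz > fs/2 = 13.75 MHz, folds to fs − 23 MHz = 4.5 MHz.
13 MHz ≤ fs/2 = 13.75 MHz, passes unchanged.
60 MHz mod fs = 5 MHz.
5 MHz ≤ fs/2 = 13.75 MHz, appears at 5 MHz.
Distinct values: {4.5 MHz, 5 MHz, 13 MHz}.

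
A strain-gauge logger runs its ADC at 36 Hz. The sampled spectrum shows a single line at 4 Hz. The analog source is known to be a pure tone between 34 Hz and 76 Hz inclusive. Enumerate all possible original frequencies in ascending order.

40 Hz, 68 Hz, 76 Hz

Frequencies that alias to 4 Hz are k·fs ± 4 Hz for integer k ≥ 0.
k=0: 4 Hz.
k=1: 32 Hz, 40 Hz.
k=2: 68 Hz, 76 Hz.
k=3: 104 Hz, 112 Hz.
Within [34 Hz, 76 Hz]: 40 Hz, 68 Hz, 76 Hz.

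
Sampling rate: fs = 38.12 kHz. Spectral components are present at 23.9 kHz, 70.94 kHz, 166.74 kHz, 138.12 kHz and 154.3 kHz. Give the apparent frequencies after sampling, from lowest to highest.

1.82 kHz, 5.3 kHz, 14.22 kHz, 14.26 kHz, 14.36 kHz

fs/2 = 19.06 kHz.
23.9 kHz > fs/2 = 19.06 kHz, folds to fs − 23.9 kHz = 14.22 kHz.
70.94 kHz mod fs = 32.82 kHz.
32.82 kHz > fs/2 = 19.06 kHz, folds to fs − 32.82 kHz = 5.3 kHz.
166.74 kHz mod fs = 14.26 kHz.
14.26 kHz ≤ fs/2 = 19.06 kHz, appears at 14.26 kHz.
138.12 kHz mod fs = 23.76 kHz.
23.76 kHz > fs/2 = 19.06 kHz, folds to fs − 23.76 kHz = 14.36 kHz.
154.3 kHz mod fs = 1.82 kHz.
1.82 kHz ≤ fs/2 = 19.06 kHz, appears at 1.82 kHz.
Distinct values: {1.82 kHz, 5.3 kHz, 14.22 kHz, 14.26 kHz, 14.36 kHz}.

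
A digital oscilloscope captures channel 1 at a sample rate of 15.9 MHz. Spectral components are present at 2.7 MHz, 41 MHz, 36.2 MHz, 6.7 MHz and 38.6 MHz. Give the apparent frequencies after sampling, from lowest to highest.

fs/2 = 7.95 MHz.
2.7 MHz ≤ fs/2 = 7.95 MHz, passes unchanged.
41 MHz mod fs = 9.2 MHz.
9.2 MHz > fs/2 = 7.95 MHz, folds to fs − 9.2 MHz = 6.7 MHz.
36.2 MHz mod fs = 4.4 MHz.
4.4 MHz ≤ fs/2 = 7.95 MHz, appears at 4.4 MHz.
6.7 MHz ≤ fs/2 = 7.95 MHz, passes unchanged.
38.6 MHz mod fs = 6.8 MHz.
6.8 MHz ≤ fs/2 = 7.95 MHz, appears at 6.8 MHz.
Distinct values: {2.7 MHz, 4.4 MHz, 6.7 MHz, 6.8 MHz}.

2.7 MHz, 4.4 MHz, 6.7 MHz, 6.8 MHz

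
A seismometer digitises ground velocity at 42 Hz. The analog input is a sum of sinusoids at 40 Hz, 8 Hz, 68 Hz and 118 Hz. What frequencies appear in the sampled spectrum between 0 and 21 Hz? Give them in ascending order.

2 Hz, 8 Hz, 16 Hz

fs/2 = 21 Hz.
40 Hz > fs/2 = 21 Hz, folds to fs − 40 Hz = 2 Hz.
8 Hz ≤ fs/2 = 21 Hz, passes unchanged.
68 Hz mod fs = 26 Hz.
26 Hz > fs/2 = 21 Hz, folds to fs − 26 Hz = 16 Hz.
118 Hz mod fs = 34 Hz.
34 Hz > fs/2 = 21 Hz, folds to fs − 34 Hz = 8 Hz.
Distinct values: {2 Hz, 8 Hz, 16 Hz}.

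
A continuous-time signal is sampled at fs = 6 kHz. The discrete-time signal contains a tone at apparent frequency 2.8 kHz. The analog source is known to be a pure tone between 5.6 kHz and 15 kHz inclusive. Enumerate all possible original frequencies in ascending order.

Frequencies that alias to 2.8 kHz are k·fs ± 2.8 kHz for integer k ≥ 0.
k=0: 2.8 kHz.
k=1: 3.2 kHz, 8.8 kHz.
k=2: 9.2 kHz, 14.8 kHz.
k=3: 15.2 kHz, 20.8 kHz.
Within [5.6 kHz, 15 kHz]: 8.8 kHz, 9.2 kHz, 14.8 kHz.

8.8 kHz, 9.2 kHz, 14.8 kHz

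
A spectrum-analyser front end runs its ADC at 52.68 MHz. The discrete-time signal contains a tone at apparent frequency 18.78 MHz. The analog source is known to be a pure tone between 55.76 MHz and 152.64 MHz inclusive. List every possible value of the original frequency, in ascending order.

Frequencies that alias to 18.78 MHz are k·fs ± 18.78 MHz for integer k ≥ 0.
k=0: 18.78 MHz.
k=1: 33.9 MHz, 71.46 MHz.
k=2: 86.58 MHz, 124.14 MHz.
k=3: 139.26 MHz, 176.82 MHz.
k=4: 191.94 MHz, 229.5 MHz.
Within [55.76 MHz, 152.64 MHz]: 71.46 MHz, 86.58 MHz, 124.14 MHz, 139.26 MHz.

71.46 MHz, 86.58 MHz, 124.14 MHz, 139.26 MHz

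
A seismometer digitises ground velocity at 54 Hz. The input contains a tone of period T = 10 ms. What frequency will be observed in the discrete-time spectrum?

8 Hz

T = 10 ms → f = 1/T = 100 Hz.
100 Hz mod fs = 46 Hz.
46 Hz > fs/2 = 27 Hz, folds to fs − 46 Hz = 8 Hz.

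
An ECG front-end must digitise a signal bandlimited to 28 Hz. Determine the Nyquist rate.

56 Hz

Nyquist rate = 2 × 28 Hz = 56 Hz.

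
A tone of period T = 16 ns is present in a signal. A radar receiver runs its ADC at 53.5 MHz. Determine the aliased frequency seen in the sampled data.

T = 16 ns → f = 1/T = 62.5 MHz.
62.5 MHz mod fs = 9 MHz.
9 MHz ≤ fs/2 = 26.75 MHz, appears at 9 MHz.

9 MHz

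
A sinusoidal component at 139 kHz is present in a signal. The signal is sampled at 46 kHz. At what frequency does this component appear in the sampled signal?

1 kHz

139 kHz mod fs = 1 kHz.
1 kHz ≤ fs/2 = 23 kHz, appears at 1 kHz.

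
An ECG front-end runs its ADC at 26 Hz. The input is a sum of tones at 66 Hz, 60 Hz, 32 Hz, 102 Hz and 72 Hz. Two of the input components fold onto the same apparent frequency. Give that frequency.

fs/2 = 13 Hz.
66 Hz mod fs = 14 Hz.
14 Hz > fs/2 = 13 Hz, folds to fs − 14 Hz = 12 Hz.
60 Hz mod fs = 8 Hz.
8 Hz ≤ fs/2 = 13 Hz, appears at 8 Hz.
32 Hz mod fs = 6 Hz.
6 Hz ≤ fs/2 = 13 Hz, appears at 6 Hz.
102 Hz mod fs = 24 Hz.
24 Hz > fs/2 = 13 Hz, folds to fs − 24 Hz = 2 Hz.
72 Hz mod fs = 20 Hz.
20 Hz > fs/2 = 13 Hz, folds to fs − 20 Hz = 6 Hz.
32 Hz and 72 Hz both map to 6 Hz.

6 Hz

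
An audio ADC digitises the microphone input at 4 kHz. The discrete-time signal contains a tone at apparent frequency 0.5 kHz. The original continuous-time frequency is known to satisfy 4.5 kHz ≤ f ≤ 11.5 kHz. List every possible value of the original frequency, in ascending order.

Frequencies that alias to 0.5 kHz are k·fs ± 0.5 kHz for integer k ≥ 0.
k=0: 0.5 kHz.
k=1: 3.5 kHz, 4.5 kHz.
k=2: 7.5 kHz, 8.5 kHz.
k=3: 11.5 kHz, 12.5 kHz.
k=4: 15.5 kHz, 16.5 kHz.
Within [4.5 kHz, 11.5 kHz]: 4.5 kHz, 7.5 kHz, 8.5 kHz, 11.5 kHz.

4.5 kHz, 7.5 kHz, 8.5 kHz, 11.5 kHz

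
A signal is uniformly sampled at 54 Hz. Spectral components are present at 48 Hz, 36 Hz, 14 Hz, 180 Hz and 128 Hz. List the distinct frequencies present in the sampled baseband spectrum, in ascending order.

6 Hz, 14 Hz, 18 Hz, 20 Hz

fs/2 = 27 Hz.
48 Hz > fs/2 = 27 Hz, folds to fs − 48 Hz = 6 Hz.
36 Hz > fs/2 = 27 Hz, folds to fs − 36 Hz = 18 Hz.
14 Hz ≤ fs/2 = 27 Hz, passes unchanged.
180 Hz mod fs = 18 Hz.
18 Hz ≤ fs/2 = 27 Hz, appears at 18 Hz.
128 Hz mod fs = 20 Hz.
20 Hz ≤ fs/2 = 27 Hz, appears at 20 Hz.
Distinct values: {6 Hz, 14 Hz, 18 Hz, 20 Hz}.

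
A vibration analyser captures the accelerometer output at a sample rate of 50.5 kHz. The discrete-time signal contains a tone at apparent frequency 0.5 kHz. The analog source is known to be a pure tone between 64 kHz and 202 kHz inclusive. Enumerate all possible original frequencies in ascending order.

Frequencies that alias to 0.5 kHz are k·fs ± 0.5 kHz for integer k ≥ 0.
k=0: 0.5 kHz.
k=1: 50 kHz, 51 kHz.
k=2: 100.5 kHz, 101.5 kHz.
k=3: 151 kHz, 152 kHz.
k=4: 201.5 kHz, 202.5 kHz.
k=5: 252 kHz, 253 kHz.
Within [64 kHz, 202 kHz]: 100.5 kHz, 101.5 kHz, 151 kHz, 152 kHz, 201.5 kHz.

100.5 kHz, 101.5 kHz, 151 kHz, 152 kHz, 201.5 kHz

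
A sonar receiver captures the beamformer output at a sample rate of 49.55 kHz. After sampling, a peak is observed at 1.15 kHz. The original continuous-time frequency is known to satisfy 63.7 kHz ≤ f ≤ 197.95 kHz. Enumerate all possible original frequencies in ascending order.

Frequencies that alias to 1.15 kHz are k·fs ± 1.15 kHz for integer k ≥ 0.
k=0: 1.15 kHz.
k=1: 48.4 kHz, 50.7 kHz.
k=2: 97.95 kHz, 100.25 kHz.
k=3: 147.5 kHz, 149.8 kHz.
k=4: 197.05 kHz, 199.35 kHz.
k=5: 246.6 kHz, 248.9 kHz.
Within [63.7 kHz, 197.95 kHz]: 97.95 kHz, 100.25 kHz, 147.5 kHz, 149.8 kHz, 197.05 kHz.

97.95 kHz, 100.25 kHz, 147.5 kHz, 149.8 kHz, 197.05 kHz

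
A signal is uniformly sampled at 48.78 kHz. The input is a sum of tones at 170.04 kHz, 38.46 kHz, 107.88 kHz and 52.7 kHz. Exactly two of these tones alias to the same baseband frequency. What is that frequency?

10.32 kHz

fs/2 = 24.39 kHz.
170.04 kHz mod fs = 23.7 kHz.
23.7 kHz ≤ fs/2 = 24.39 kHz, appears at 23.7 kHz.
38.46 kHz > fs/2 = 24.39 kHz, folds to fs − 38.46 kHz = 10.32 kHz.
107.88 kHz mod fs = 10.32 kHz.
10.32 kHz ≤ fs/2 = 24.39 kHz, appears at 10.32 kHz.
52.7 kHz mod fs = 3.92 kHz.
3.92 kHz ≤ fs/2 = 24.39 kHz, appears at 3.92 kHz.
38.46 kHz and 107.88 kHz both map to 10.32 kHz.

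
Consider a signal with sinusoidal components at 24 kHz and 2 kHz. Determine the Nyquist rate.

48 kHz

Highest-frequency component: 24 kHz.
Nyquist rate = 2 × 24 kHz = 48 kHz.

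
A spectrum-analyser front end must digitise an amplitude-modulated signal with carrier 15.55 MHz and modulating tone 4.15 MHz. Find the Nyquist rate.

39.4 MHz

AM sidebands sit at fc ± fm = 11.4 MHz and 19.7 MHz.
Highest-frequency component: 19.7 MHz.
Nyquist rate = 2 × 19.7 MHz = 39.4 MHz.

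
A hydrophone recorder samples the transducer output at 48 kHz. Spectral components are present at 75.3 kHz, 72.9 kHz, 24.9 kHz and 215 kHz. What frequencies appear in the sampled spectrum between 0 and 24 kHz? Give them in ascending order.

fs/2 = 24 kHz.
75.3 kHz mod fs = 27.3 kHz.
27.3 kHz > fs/2 = 24 kHz, folds to fs − 27.3 kHz = 20.7 kHz.
72.9 kHz mod fs = 24.9 kHz.
24.9 kHz > fs/2 = 24 kHz, folds to fs − 24.9 kHz = 23.1 kHz.
24.9 kHz > fs/2 = 24 kHz, folds to fs − 24.9 kHz = 23.1 kHz.
215 kHz mod fs = 23 kHz.
23 kHz ≤ fs/2 = 24 kHz, appears at 23 kHz.
Distinct values: {20.7 kHz, 23 kHz, 23.1 kHz}.

20.7 kHz, 23 kHz, 23.1 kHz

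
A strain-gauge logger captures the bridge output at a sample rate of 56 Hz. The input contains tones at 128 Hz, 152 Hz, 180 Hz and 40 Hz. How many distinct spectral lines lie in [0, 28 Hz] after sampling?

2

fs/2 = 28 Hz.
128 Hz mod fs = 16 Hz.
16 Hz ≤ fs/2 = 28 Hz, appears at 16 Hz.
152 Hz mod fs = 40 Hz.
40 Hz > fs/2 = 28 Hz, folds to fs − 40 Hz = 16 Hz.
180 Hz mod fs = 12 Hz.
12 Hz ≤ fs/2 = 28 Hz, appears at 12 Hz.
40 Hz > fs/2 = 28 Hz, folds to fs − 40 Hz = 16 Hz.
Distinct values: {12 Hz, 16 Hz} → 2.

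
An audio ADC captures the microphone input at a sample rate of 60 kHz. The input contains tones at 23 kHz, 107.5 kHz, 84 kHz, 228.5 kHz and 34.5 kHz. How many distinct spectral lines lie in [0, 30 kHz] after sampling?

5

fs/2 = 30 kHz.
23 kHz ≤ fs/2 = 30 kHz, passes unchanged.
107.5 kHz mod fs = 47.5 kHz.
47.5 kHz > fs/2 = 30 kHz, folds to fs − 47.5 kHz = 12.5 kHz.
84 kHz mod fs = 24 kHz.
24 kHz ≤ fs/2 = 30 kHz, appears at 24 kHz.
228.5 kHz mod fs = 48.5 kHz.
48.5 kHz > fs/2 = 30 kHz, folds to fs − 48.5 kHz = 11.5 kHz.
34.5 kHz > fs/2 = 30 kHz, folds to fs − 34.5 kHz = 25.5 kHz.
Distinct values: {11.5 kHz, 12.5 kHz, 23 kHz, 24 kHz, 25.5 kHz} → 5.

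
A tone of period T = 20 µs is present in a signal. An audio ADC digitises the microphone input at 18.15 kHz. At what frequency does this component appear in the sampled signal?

T = 20 µs → f = 1/T = 50 kHz.
50 kHz mod fs = 13.7 kHz.
13.7 kHz > fs/2 = 9.075 kHz, folds to fs − 13.7 kHz = 4.45 kHz.

4.45 kHz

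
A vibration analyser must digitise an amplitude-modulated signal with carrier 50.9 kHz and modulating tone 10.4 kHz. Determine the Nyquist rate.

AM sidebands sit at fc ± fm = 40.5 kHz and 61.3 kHz.
Highest-frequency component: 61.3 kHz.
Nyquist rate = 2 × 61.3 kHz = 122.6 kHz.

122.6 kHz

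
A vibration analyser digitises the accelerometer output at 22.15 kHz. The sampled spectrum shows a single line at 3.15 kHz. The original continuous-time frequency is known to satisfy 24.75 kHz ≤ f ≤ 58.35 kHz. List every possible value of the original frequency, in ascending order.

25.3 kHz, 41.15 kHz, 47.45 kHz

Frequencies that alias to 3.15 kHz are k·fs ± 3.15 kHz for integer k ≥ 0.
k=0: 3.15 kHz.
k=1: 19 kHz, 25.3 kHz.
k=2: 41.15 kHz, 47.45 kHz.
k=3: 63.3 kHz, 69.6 kHz.
Within [24.75 kHz, 58.35 kHz]: 25.3 kHz, 41.15 kHz, 47.45 kHz.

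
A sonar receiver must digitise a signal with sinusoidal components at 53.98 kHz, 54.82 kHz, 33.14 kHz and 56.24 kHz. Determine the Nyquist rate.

Highest-frequency component: 56.24 kHz.
Nyquist rate = 2 × 56.24 kHz = 112.48 kHz.

112.48 kHz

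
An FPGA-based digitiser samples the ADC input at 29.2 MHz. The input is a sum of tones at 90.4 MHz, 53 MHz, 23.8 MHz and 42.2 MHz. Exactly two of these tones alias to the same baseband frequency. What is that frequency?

5.4 MHz

fs/2 = 14.6 MHz.
90.4 MHz mod fs = 2.8 MHz.
2.8 MHz ≤ fs/2 = 14.6 MHz, appears at 2.8 MHz.
53 MHz mod fs = 23.8 MHz.
23.8 MHz > fs/2 = 14.6 MHz, folds to fs − 23.8 MHz = 5.4 MHz.
23.8 MHz > fs/2 = 14.6 MHz, folds to fs − 23.8 MHz = 5.4 MHz.
42.2 MHz mod fs = 13 MHz.
13 MHz ≤ fs/2 = 14.6 MHz, appears at 13 MHz.
23.8 MHz and 53 MHz both map to 5.4 MHz.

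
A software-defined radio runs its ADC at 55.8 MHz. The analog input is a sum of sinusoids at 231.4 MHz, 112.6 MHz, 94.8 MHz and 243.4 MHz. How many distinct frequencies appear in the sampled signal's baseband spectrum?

fs/2 = 27.9 MHz.
231.4 MHz mod fs = 8.2 MHz.
8.2 MHz ≤ fs/2 = 27.9 MHz, appears at 8.2 MHz.
112.6 MHz mod fs = 1 MHz.
1 MHz ≤ fs/2 = 27.9 MHz, appears at 1 MHz.
94.8 MHz mod fs = 39 MHz.
39 MHz > fs/2 = 27.9 MHz, folds to fs − 39 MHz = 16.8 MHz.
243.4 MHz mod fs = 20.2 MHz.
20.2 MHz ≤ fs/2 = 27.9 MHz, appears at 20.2 MHz.
Distinct values: {1 MHz, 8.2 MHz, 16.8 MHz, 20.2 MHz} → 4.

4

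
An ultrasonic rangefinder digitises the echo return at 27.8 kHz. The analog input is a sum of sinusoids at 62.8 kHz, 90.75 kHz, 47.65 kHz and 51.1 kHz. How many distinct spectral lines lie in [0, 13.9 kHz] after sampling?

4

fs/2 = 13.9 kHz.
62.8 kHz mod fs = 7.2 kHz.
7.2 kHz ≤ fs/2 = 13.9 kHz, appears at 7.2 kHz.
90.75 kHz mod fs = 7.35 kHz.
7.35 kHz ≤ fs/2 = 13.9 kHz, appears at 7.35 kHz.
47.65 kHz mod fs = 19.85 kHz.
19.85 kHz > fs/2 = 13.9 kHz, folds to fs − 19.85 kHz = 7.95 kHz.
51.1 kHz mod fs = 23.3 kHz.
23.3 kHz > fs/2 = 13.9 kHz, folds to fs − 23.3 kHz = 4.5 kHz.
Distinct values: {4.5 kHz, 7.2 kHz, 7.35 kHz, 7.95 kHz} → 4.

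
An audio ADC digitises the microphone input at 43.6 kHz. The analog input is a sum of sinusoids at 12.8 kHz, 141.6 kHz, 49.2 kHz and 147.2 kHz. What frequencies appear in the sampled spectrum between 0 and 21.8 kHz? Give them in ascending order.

fs/2 = 21.8 kHz.
12.8 kHz ≤ fs/2 = 21.8 kHz, passes unchanged.
141.6 kHz mod fs = 10.8 kHz.
10.8 kHz ≤ fs/2 = 21.8 kHz, appears at 10.8 kHz.
49.2 kHz mod fs = 5.6 kHz.
5.6 kHz ≤ fs/2 = 21.8 kHz, appears at 5.6 kHz.
147.2 kHz mod fs = 16.4 kHz.
16.4 kHz ≤ fs/2 = 21.8 kHz, appears at 16.4 kHz.
Distinct values: {5.6 kHz, 10.8 kHz, 12.8 kHz, 16.4 kHz}.

5.6 kHz, 10.8 kHz, 12.8 kHz, 16.4 kHz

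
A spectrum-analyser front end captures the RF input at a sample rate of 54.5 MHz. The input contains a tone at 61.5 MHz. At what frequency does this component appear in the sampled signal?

61.5 MHz mod fs = 7 MHz.
7 MHz ≤ fs/2 = 27.25 MHz, appears at 7 MHz.

7 MHz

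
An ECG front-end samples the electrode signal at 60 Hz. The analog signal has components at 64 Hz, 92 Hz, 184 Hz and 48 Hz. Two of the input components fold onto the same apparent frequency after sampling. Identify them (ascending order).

64 Hz, 184 Hz

fs/2 = 30 Hz.
64 Hz mod fs = 4 Hz.
4 Hz ≤ fs/2 = 30 Hz, appears at 4 Hz.
92 Hz mod fs = 32 Hz.
32 Hz > fs/2 = 30 Hz, folds to fs − 32 Hz = 28 Hz.
184 Hz mod fs = 4 Hz.
4 Hz ≤ fs/2 = 30 Hz, appears at 4 Hz.
48 Hz > fs/2 = 30 Hz, folds to fs − 48 Hz = 12 Hz.
64 Hz and 184 Hz both map to 4 Hz.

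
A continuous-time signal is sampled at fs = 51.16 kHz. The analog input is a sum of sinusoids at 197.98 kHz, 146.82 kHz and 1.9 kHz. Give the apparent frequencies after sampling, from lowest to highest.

fs/2 = 25.58 kHz.
197.98 kHz mod fs = 44.5 kHz.
44.5 kHz > fs/2 = 25.58 kHz, folds to fs − 44.5 kHz = 6.66 kHz.
146.82 kHz mod fs = 44.5 kHz.
44.5 kHz > fs/2 = 25.58 kHz, folds to fs − 44.5 kHz = 6.66 kHz.
1.9 kHz ≤ fs/2 = 25.58 kHz, passes unchanged.
Distinct values: {1.9 kHz, 6.66 kHz}.

1.9 kHz, 6.66 kHz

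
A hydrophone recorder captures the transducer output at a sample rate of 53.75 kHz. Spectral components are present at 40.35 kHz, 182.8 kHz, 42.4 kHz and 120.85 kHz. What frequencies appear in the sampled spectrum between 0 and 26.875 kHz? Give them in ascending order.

fs/2 = 26.875 kHz.
40.35 kHz > fs/2 = 26.875 kHz, folds to fs − 40.35 kHz = 13.4 kHz.
182.8 kHz mod fs = 21.55 kHz.
21.55 kHz ≤ fs/2 = 26.875 kHz, appears at 21.55 kHz.
42.4 kHz > fs/2 = 26.875 kHz, folds to fs − 42.4 kHz = 11.35 kHz.
120.85 kHz mod fs = 13.35 kHz.
13.35 kHz ≤ fs/2 = 26.875 kHz, appears at 13.35 kHz.
Distinct values: {11.35 kHz, 13.35 kHz, 13.4 kHz, 21.55 kHz}.

11.35 kHz, 13.35 kHz, 13.4 kHz, 21.55 kHz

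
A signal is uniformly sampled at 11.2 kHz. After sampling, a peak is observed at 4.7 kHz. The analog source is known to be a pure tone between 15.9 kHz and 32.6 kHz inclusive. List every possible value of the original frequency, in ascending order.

15.9 kHz, 17.7 kHz, 27.1 kHz, 28.9 kHz

Frequencies that alias to 4.7 kHz are k·fs ± 4.7 kHz for integer k ≥ 0.
k=0: 4.7 kHz.
k=1: 6.5 kHz, 15.9 kHz.
k=2: 17.7 kHz, 27.1 kHz.
k=3: 28.9 kHz, 38.3 kHz.
k=4: 40.1 kHz, 49.5 kHz.
Within [15.9 kHz, 32.6 kHz]: 15.9 kHz, 17.7 kHz, 27.1 kHz, 28.9 kHz.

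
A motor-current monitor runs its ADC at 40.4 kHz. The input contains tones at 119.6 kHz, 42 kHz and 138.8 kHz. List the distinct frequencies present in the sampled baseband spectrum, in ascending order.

1.6 kHz, 17.6 kHz

fs/2 = 20.2 kHz.
119.6 kHz mod fs = 38.8 kHz.
38.8 kHz > fs/2 = 20.2 kHz, folds to fs − 38.8 kHz = 1.6 kHz.
42 kHz mod fs = 1.6 kHz.
1.6 kHz ≤ fs/2 = 20.2 kHz, appears at 1.6 kHz.
138.8 kHz mod fs = 17.6 kHz.
17.6 kHz ≤ fs/2 = 20.2 kHz, appears at 17.6 kHz.
Distinct values: {1.6 kHz, 17.6 kHz}.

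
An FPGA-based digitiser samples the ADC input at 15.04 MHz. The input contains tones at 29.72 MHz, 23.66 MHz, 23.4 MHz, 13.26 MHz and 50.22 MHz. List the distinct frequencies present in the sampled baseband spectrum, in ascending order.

0.36 MHz, 1.78 MHz, 5.1 MHz, 6.42 MHz, 6.68 MHz

fs/2 = 7.52 MHz.
29.72 MHz mod fs = 14.68 MHz.
14.68 MHz > fs/2 = 7.52 MHz, folds to fs − 14.68 MHz = 0.36 MHz.
23.66 MHz mod fs = 8.62 MHz.
8.62 MHz > fs/2 = 7.52 MHz, folds to fs − 8.62 MHz = 6.42 MHz.
23.4 MHz mod fs = 8.36 MHz.
8.36 MHz > fs/2 = 7.52 MHz, folds to fs − 8.36 MHz = 6.68 MHz.
13.26 MHz > fs/2 = 7.52 MHz, folds to fs − 13.26 MHz = 1.78 MHz.
50.22 MHz mod fs = 5.1 MHz.
5.1 MHz ≤ fs/2 = 7.52 MHz, appears at 5.1 MHz.
Distinct values: {0.36 MHz, 1.78 MHz, 5.1 MHz, 6.42 MHz, 6.68 MHz}.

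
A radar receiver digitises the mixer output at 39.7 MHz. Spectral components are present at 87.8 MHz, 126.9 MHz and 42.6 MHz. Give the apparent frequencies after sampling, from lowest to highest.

2.9 MHz, 7.8 MHz, 8.4 MHz

fs/2 = 19.85 MHz.
87.8 MHz mod fs = 8.4 MHz.
8.4 MHz ≤ fs/2 = 19.85 MHz, appears at 8.4 MHz.
126.9 MHz mod fs = 7.8 MHz.
7.8 MHz ≤ fs/2 = 19.85 MHz, appears at 7.8 MHz.
42.6 MHz mod fs = 2.9 MHz.
2.9 MHz ≤ fs/2 = 19.85 MHz, appears at 2.9 MHz.
Distinct values: {2.9 MHz, 7.8 MHz, 8.4 MHz}.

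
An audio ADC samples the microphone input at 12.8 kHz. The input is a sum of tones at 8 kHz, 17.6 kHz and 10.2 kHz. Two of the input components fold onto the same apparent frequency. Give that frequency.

4.8 kHz

fs/2 = 6.4 kHz.
8 kHz > fs/2 = 6.4 kHz, folds to fs − 8 kHz = 4.8 kHz.
17.6 kHz mod fs = 4.8 kHz.
4.8 kHz ≤ fs/2 = 6.4 kHz, appears at 4.8 kHz.
10.2 kHz > fs/2 = 6.4 kHz, folds to fs − 10.2 kHz = 2.6 kHz.
8 kHz and 17.6 kHz both map to 4.8 kHz.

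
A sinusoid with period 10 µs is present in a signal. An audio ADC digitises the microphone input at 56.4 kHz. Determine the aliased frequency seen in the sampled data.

12.8 kHz

T = 10 µs → f = 1/T = 100 kHz.
100 kHz mod fs = 43.6 kHz.
43.6 kHz > fs/2 = 28.2 kHz, folds to fs − 43.6 kHz = 12.8 kHz.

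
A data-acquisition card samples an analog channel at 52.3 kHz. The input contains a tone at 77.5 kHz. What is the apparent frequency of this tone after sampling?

77.5 kHz mod fs = 25.2 kHz.
25.2 kHz ≤ fs/2 = 26.15 kHz, appears at 25.2 kHz.

25.2 kHz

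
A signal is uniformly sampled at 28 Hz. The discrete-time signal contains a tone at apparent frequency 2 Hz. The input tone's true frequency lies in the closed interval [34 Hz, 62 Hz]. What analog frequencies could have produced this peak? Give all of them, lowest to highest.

54 Hz, 58 Hz

Frequencies that alias to 2 Hz are k·fs ± 2 Hz for integer k ≥ 0.
k=0: 2 Hz.
k=1: 26 Hz, 30 Hz.
k=2: 54 Hz, 58 Hz.
k=3: 82 Hz, 86 Hz.
Within [34 Hz, 62 Hz]: 54 Hz, 58 Hz.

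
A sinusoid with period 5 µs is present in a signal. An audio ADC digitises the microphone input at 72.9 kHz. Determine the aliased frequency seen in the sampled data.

T = 5 µs → f = 1/T = 200 kHz.
200 kHz mod fs = 54.2 kHz.
54.2 kHz > fs/2 = 36.45 kHz, folds to fs − 54.2 kHz = 18.7 kHz.

18.7 kHz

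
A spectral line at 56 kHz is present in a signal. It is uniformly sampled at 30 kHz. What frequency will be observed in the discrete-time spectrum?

56 kHz mod fs = 26 kHz.
26 kHz > fs/2 = 15 kHz, folds to fs − 26 kHz = 4 kHz.

4 kHz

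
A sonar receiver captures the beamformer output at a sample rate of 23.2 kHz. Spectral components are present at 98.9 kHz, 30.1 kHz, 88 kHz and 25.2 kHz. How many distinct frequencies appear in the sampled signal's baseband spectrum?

fs/2 = 11.6 kHz.
98.9 kHz mod fs = 6.1 kHz.
6.1 kHz ≤ fs/2 = 11.6 kHz, appears at 6.1 kHz.
30.1 kHz mod fs = 6.9 kHz.
6.9 kHz ≤ fs/2 = 11.6 kHz, appears at 6.9 kHz.
88 kHz mod fs = 18.4 kHz.
18.4 kHz > fs/2 = 11.6 kHz, folds to fs − 18.4 kHz = 4.8 kHz.
25.2 kHz mod fs = 2 kHz.
2 kHz ≤ fs/2 = 11.6 kHz, appears at 2 kHz.
Distinct values: {2 kHz, 4.8 kHz, 6.1 kHz, 6.9 kHz} → 4.

4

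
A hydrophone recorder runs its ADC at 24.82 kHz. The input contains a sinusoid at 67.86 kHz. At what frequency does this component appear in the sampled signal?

67.86 kHz mod fs = 18.22 kHz.
18.22 kHz > fs/2 = 12.41 kHz, folds to fs − 18.22 kHz = 6.6 kHz.

6.6 kHz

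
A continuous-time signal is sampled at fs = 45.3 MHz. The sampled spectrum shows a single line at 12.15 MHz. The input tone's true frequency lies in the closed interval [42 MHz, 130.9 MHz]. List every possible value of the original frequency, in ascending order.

57.45 MHz, 78.45 MHz, 102.75 MHz, 123.75 MHz

Frequencies that alias to 12.15 MHz are k·fs ± 12.15 MHz for integer k ≥ 0.
k=0: 12.15 MHz.
k=1: 33.15 MHz, 57.45 MHz.
k=2: 78.45 MHz, 102.75 MHz.
k=3: 123.75 MHz, 148.05 MHz.
k=4: 169.05 MHz, 193.35 MHz.
Within [42 MHz, 130.9 MHz]: 57.45 MHz, 78.45 MHz, 102.75 MHz, 123.75 MHz.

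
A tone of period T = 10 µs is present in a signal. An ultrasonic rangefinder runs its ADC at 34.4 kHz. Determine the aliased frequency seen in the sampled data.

3.2 kHz

T = 10 µs → f = 1/T = 100 kHz.
100 kHz mod fs = 31.2 kHz.
31.2 kHz > fs/2 = 17.2 kHz, folds to fs − 31.2 kHz = 3.2 kHz.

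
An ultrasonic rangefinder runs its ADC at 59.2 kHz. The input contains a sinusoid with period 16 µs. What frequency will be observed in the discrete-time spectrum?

T = 16 µs → f = 1/T = 62.5 kHz.
62.5 kHz mod fs = 3.3 kHz.
3.3 kHz ≤ fs/2 = 29.6 kHz, appears at 3.3 kHz.

3.3 kHz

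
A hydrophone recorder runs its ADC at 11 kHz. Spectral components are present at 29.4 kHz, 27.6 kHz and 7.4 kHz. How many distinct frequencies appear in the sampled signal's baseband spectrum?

2

fs/2 = 5.5 kHz.
29.4 kHz mod fs = 7.4 kHz.
7.4 kHz > fs/2 = 5.5 kHz, folds to fs − 7.4 kHz = 3.6 kHz.
27.6 kHz mod fs = 5.6 kHz.
5.6 kHz > fs/2 = 5.5 kHz, folds to fs − 5.6 kHz = 5.4 kHz.
7.4 kHz > fs/2 = 5.5 kHz, folds to fs − 7.4 kHz = 3.6 kHz.
Distinct values: {3.6 kHz, 5.4 kHz} → 2.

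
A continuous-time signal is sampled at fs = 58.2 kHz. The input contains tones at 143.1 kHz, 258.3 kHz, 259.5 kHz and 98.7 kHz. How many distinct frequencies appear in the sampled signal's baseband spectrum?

3

fs/2 = 29.1 kHz.
143.1 kHz mod fs = 26.7 kHz.
26.7 kHz ≤ fs/2 = 29.1 kHz, appears at 26.7 kHz.
258.3 kHz mod fs = 25.5 kHz.
25.5 kHz ≤ fs/2 = 29.1 kHz, appears at 25.5 kHz.
259.5 kHz mod fs = 26.7 kHz.
26.7 kHz ≤ fs/2 = 29.1 kHz, appears at 26.7 kHz.
98.7 kHz mod fs = 40.5 kHz.
40.5 kHz > fs/2 = 29.1 kHz, folds to fs − 40.5 kHz = 17.7 kHz.
Distinct values: {17.7 kHz, 25.5 kHz, 26.7 kHz} → 3.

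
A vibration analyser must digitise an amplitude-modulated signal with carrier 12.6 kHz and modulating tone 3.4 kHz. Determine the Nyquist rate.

AM sidebands sit at fc ± fm = 9.2 kHz and 16 kHz.
Highest-frequency component: 16 kHz.
Nyquist rate = 2 × 16 kHz = 32 kHz.

32 kHz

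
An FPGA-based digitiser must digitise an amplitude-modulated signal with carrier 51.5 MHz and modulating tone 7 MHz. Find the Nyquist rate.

117 MHz

AM sidebands sit at fc ± fm = 44.5 MHz and 58.5 MHz.
Highest-frequency component: 58.5 MHz.
Nyquist rate = 2 × 58.5 MHz = 117 MHz.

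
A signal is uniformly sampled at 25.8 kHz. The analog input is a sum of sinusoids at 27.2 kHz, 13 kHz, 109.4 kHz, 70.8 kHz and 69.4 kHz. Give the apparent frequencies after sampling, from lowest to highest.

fs/2 = 12.9 kHz.
27.2 kHz mod fs = 1.4 kHz.
1.4 kHz ≤ fs/2 = 12.9 kHz, appears at 1.4 kHz.
13 kHz > fs/2 = 12.9 kHz, folds to fs − 13 kHz = 12.8 kHz.
109.4 kHz mod fs = 6.2 kHz.
6.2 kHz ≤ fs/2 = 12.9 kHz, appears at 6.2 kHz.
70.8 kHz mod fs = 19.2 kHz.
19.2 kHz > fs/2 = 12.9 kHz, folds to fs − 19.2 kHz = 6.6 kHz.
69.4 kHz mod fs = 17.8 kHz.
17.8 kHz > fs/2 = 12.9 kHz, folds to fs − 17.8 kHz = 8 kHz.
Distinct values: {1.4 kHz, 6.2 kHz, 6.6 kHz, 8 kHz, 12.8 kHz}.

1.4 kHz, 6.2 kHz, 6.6 kHz, 8 kHz, 12.8 kHz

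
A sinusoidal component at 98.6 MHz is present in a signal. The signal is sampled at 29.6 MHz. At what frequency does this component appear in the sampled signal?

9.8 MHz

98.6 MHz mod fs = 9.8 MHz.
9.8 MHz ≤ fs/2 = 14.8 MHz, appears at 9.8 MHz.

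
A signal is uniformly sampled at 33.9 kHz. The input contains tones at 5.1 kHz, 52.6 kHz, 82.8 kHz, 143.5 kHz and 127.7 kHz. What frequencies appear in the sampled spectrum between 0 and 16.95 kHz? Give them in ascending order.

5.1 kHz, 7.9 kHz, 15 kHz, 15.2 kHz

fs/2 = 16.95 kHz.
5.1 kHz ≤ fs/2 = 16.95 kHz, passes unchanged.
52.6 kHz mod fs = 18.7 kHz.
18.7 kHz > fs/2 = 16.95 kHz, folds to fs − 18.7 kHz = 15.2 kHz.
82.8 kHz mod fs = 15 kHz.
15 kHz ≤ fs/2 = 16.95 kHz, appears at 15 kHz.
143.5 kHz mod fs = 7.9 kHz.
7.9 kHz ≤ fs/2 = 16.95 kHz, appears at 7.9 kHz.
127.7 kHz mod fs = 26 kHz.
26 kHz > fs/2 = 16.95 kHz, folds to fs − 26 kHz = 7.9 kHz.
Distinct values: {5.1 kHz, 7.9 kHz, 15 kHz, 15.2 kHz}.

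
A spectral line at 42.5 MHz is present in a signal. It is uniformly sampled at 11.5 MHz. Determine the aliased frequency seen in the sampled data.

3.5 MHz

42.5 MHz mod fs = 8 MHz.
8 MHz > fs/2 = 5.75 MHz, folds to fs − 8 MHz = 3.5 MHz.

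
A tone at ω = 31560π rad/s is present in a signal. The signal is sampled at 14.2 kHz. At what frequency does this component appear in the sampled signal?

1.58 kHz

ω = 31560π rad/s → f = ω/(2π) = 15780 Hz = 15.78 kHz.
15.78 kHz mod fs = 1.58 kHz.
1.58 kHz ≤ fs/2 = 7.1 kHz, appears at 1.58 kHz.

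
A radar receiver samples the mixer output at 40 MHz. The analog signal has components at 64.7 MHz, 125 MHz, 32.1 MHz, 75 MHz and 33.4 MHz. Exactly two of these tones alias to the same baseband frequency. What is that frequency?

fs/2 = 20 MHz.
64.7 MHz mod fs = 24.7 MHz.
24.7 MHz > fs/2 = 20 MHz, folds to fs − 24.7 MHz = 15.3 MHz.
125 MHz mod fs = 5 MHz.
5 MHz ≤ fs/2 = 20 MHz, appears at 5 MHz.
32.1 MHz > fs/2 = 20 MHz, folds to fs − 32.1 MHz = 7.9 MHz.
75 MHz mod fs = 35 MHz.
35 MHz > fs/2 = 20 MHz, folds to fs − 35 MHz = 5 MHz.
33.4 MHz > fs/2 = 20 MHz, folds to fs − 33.4 MHz = 6.6 MHz.
75 MHz and 125 MHz both map to 5 MHz.

5 MHz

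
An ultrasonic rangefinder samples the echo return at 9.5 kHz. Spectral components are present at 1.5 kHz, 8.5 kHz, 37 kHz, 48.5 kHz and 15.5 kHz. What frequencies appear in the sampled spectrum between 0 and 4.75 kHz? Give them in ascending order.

1 kHz, 1.5 kHz, 3.5 kHz

fs/2 = 4.75 kHz.
1.5 kHz ≤ fs/2 = 4.75 kHz, passes unchanged.
8.5 kHz > fs/2 = 4.75 kHz, folds to fs − 8.5 kHz = 1 kHz.
37 kHz mod fs = 8.5 kHz.
8.5 kHz > fs/2 = 4.75 kHz, folds to fs − 8.5 kHz = 1 kHz.
48.5 kHz mod fs = 1 kHz.
1 kHz ≤ fs/2 = 4.75 kHz, appears at 1 kHz.
15.5 kHz mod fs = 6 kHz.
6 kHz > fs/2 = 4.75 kHz, folds to fs − 6 kHz = 3.5 kHz.
Distinct values: {1 kHz, 1.5 kHz, 3.5 kHz}.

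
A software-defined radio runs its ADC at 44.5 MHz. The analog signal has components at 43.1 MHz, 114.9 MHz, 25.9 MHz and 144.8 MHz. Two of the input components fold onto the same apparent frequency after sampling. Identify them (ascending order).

25.9 MHz, 114.9 MHz

fs/2 = 22.25 MHz.
43.1 MHz > fs/2 = 22.25 MHz, folds to fs − 43.1 MHz = 1.4 MHz.
114.9 MHz mod fs = 25.9 MHz.
25.9 MHz > fs/2 = 22.25 MHz, folds to fs − 25.9 MHz = 18.6 MHz.
25.9 MHz > fs/2 = 22.25 MHz, folds to fs − 25.9 MHz = 18.6 MHz.
144.8 MHz mod fs = 11.3 MHz.
11.3 MHz ≤ fs/2 = 22.25 MHz, appears at 11.3 MHz.
25.9 MHz and 114.9 MHz both map to 18.6 MHz.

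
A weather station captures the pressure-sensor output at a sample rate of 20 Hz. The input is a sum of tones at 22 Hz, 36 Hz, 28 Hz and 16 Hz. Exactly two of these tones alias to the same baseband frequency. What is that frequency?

fs/2 = 10 Hz.
22 Hz mod fs = 2 Hz.
2 Hz ≤ fs/2 = 10 Hz, appears at 2 Hz.
36 Hz mod fs = 16 Hz.
16 Hz > fs/2 = 10 Hz, folds to fs − 16 Hz = 4 Hz.
28 Hz mod fs = 8 Hz.
8 Hz ≤ fs/2 = 10 Hz, appears at 8 Hz.
16 Hz > fs/2 = 10 Hz, folds to fs − 16 Hz = 4 Hz.
16 Hz and 36 Hz both map to 4 Hz.

4 Hz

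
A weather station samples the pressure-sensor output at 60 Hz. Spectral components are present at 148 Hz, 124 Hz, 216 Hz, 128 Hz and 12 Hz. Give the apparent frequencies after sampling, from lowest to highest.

fs/2 = 30 Hz.
148 Hz mod fs = 28 Hz.
28 Hz ≤ fs/2 = 30 Hz, appears at 28 Hz.
124 Hz mod fs = 4 Hz.
4 Hz ≤ fs/2 = 30 Hz, appears at 4 Hz.
216 Hz mod fs = 36 Hz.
36 Hz > fs/2 = 30 Hz, folds to fs − 36 Hz = 24 Hz.
128 Hz mod fs = 8 Hz.
8 Hz ≤ fs/2 = 30 Hz, appears at 8 Hz.
12 Hz ≤ fs/2 = 30 Hz, passes unchanged.
Distinct values: {4 Hz, 8 Hz, 12 Hz, 24 Hz, 28 Hz}.

4 Hz, 8 Hz, 12 Hz, 24 Hz, 28 Hz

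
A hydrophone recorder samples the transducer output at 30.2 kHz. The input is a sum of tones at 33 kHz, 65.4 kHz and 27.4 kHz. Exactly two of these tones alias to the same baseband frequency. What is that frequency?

fs/2 = 15.1 kHz.
33 kHz mod fs = 2.8 kHz.
2.8 kHz ≤ fs/2 = 15.1 kHz, appears at 2.8 kHz.
65.4 kHz mod fs = 5 kHz.
5 kHz ≤ fs/2 = 15.1 kHz, appears at 5 kHz.
27.4 kHz > fs/2 = 15.1 kHz, folds to fs − 27.4 kHz = 2.8 kHz.
27.4 kHz and 33 kHz both map to 2.8 kHz.

2.8 kHz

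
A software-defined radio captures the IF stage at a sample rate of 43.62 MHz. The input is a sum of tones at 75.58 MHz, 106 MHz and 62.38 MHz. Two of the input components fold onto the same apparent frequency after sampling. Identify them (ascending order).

62.38 MHz, 106 MHz

fs/2 = 21.81 MHz.
75.58 MHz mod fs = 31.96 MHz.
31.96 MHz > fs/2 = 21.81 MHz, folds to fs − 31.96 MHz = 11.66 MHz.
106 MHz mod fs = 18.76 MHz.
18.76 MHz ≤ fs/2 = 21.81 MHz, appears at 18.76 MHz.
62.38 MHz mod fs = 18.76 MHz.
18.76 MHz ≤ fs/2 = 21.81 MHz, appears at 18.76 MHz.
62.38 MHz and 106 MHz both map to 18.76 MHz.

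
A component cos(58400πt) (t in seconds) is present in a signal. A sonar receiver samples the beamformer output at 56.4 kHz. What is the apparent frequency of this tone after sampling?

27.2 kHz

ω = 58400π rad/s → f = ω/(2π) = 29200 Hz = 29.2 kHz.
29.2 kHz > fs/2 = 28.2 kHz, folds to fs − 29.2 kHz = 27.2 kHz.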